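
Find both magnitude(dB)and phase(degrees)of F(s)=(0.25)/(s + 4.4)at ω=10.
Substitute s = j*10: F(j10) = 0.00921582 - 0.020945j.
|F| = 20*log₁₀(sqrt(Re²+Im²)) = -32.81 dB.
∠F = atan2(Im, Re) = -66.25°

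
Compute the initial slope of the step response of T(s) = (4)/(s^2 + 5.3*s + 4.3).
IVT: y'(0⁺) = lim_{s→∞} s²·Y(s) = lim_{s→∞} s·T(s).
deg(num) = 0, deg(den) = 2, relative degree = 2 ≥ 2, so s·T(s) → 0. Initial slope = 0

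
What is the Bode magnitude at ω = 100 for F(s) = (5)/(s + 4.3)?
Substitute s = j*100: F(j100) = 0.00214603 - 0.0499077j.
|F(j100)| = sqrt(Re² + Im²) = 0.04995.
20*log₁₀(0.04995) = -26.03 dB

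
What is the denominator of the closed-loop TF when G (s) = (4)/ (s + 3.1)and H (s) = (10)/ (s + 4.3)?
Characteristic poly = G_den * H_den + G_num * H_num = (s^2 + 7.4*s + 13.33) + (40) = s^2 + 7.4*s + 53.33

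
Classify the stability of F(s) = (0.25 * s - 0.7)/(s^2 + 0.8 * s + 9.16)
Denominator: s^2 + 0.8*s + 9.16. Poles: -0.4 + 3j, -0.4 - 3j. Stable (all poles in LHP)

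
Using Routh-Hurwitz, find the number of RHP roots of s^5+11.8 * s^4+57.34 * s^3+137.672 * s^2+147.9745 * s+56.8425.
Routh array:
s^5: [1, 57.34, 147.9745]; s^4: [11.8, 137.672, 56.8425]; s^3: [45.6729, 143.157]; s^2: [100.686, 56.8425]; s^1: [117.373]; s^0: [56.8425]
First column: [1, 11.8, 45.6729, 100.686, 117.373, 56.8425]. Sign changes = RHP roots = 0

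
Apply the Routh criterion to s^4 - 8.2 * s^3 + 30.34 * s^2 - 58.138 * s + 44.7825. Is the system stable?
Routh array:
s^4: [1, 30.34, 44.7825]; s^3: [-8.2, -58.138]; s^2: [23.25, 44.7825]; s^1: [-42.3437]; s^0: [44.7825]
First column: [1, -8.2, 23.25, -42.3437, 44.7825]. Sign changes = 4.
No, unstable (4 RHP root(s))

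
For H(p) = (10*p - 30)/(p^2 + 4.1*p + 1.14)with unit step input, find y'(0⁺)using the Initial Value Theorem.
IVT: y'(0⁺) = lim_{p→∞} p²·Y(p) = lim_{p→∞} p·H(p).
deg(num) = 1, deg(den) = 2, relative degree = 1, so p·H(p) → (leading num)/(leading den) = 10/1 = 10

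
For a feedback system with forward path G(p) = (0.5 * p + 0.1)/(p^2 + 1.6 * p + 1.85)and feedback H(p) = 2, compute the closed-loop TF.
Closed-loop T = G/(1+GH).
Numerator: G_num * H_den = 0.5*p + 0.1.
Denominator: G_den * H_den + G_num * H_num = (p^2 + 1.6*p + 1.85) + (p + 0.2) = p^2 + 2.6*p + 2.05.
T(p) = (0.5*p + 0.1)/(p^2 + 2.6*p + 2.05)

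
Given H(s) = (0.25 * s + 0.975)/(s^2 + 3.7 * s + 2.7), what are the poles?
Set denominator = 0: s^2 + 3.7*s + 2.7 = (s + 2.7)(s + 1) = 0 → Poles: -1, -2.7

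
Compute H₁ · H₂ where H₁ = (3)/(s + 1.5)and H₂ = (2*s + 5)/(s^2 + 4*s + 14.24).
Series: H = H₁ · H₂ = (n₁·n₂)/(d₁·d₂).
Num: n₁·n₂ = 6*s + 15. Den: d₁·d₂ = s^3 + 5.5*s^2 + 20.24*s + 21.36.
H(s) = (6*s + 15)/(s^3 + 5.5*s^2 + 20.24*s + 21.36)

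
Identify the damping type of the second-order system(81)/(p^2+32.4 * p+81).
Standard form: ωn²/(p²+2ζωn·p+ωn²) gives ωn=9, ζ=1.8.
Overdamped (ζ = 1.8 > 1)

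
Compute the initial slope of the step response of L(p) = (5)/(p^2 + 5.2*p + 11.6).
IVT: y'(0⁺) = lim_{p→∞} p²·Y(p) = lim_{p→∞} p·L(p).
deg(num) = 0, deg(den) = 2, relative degree = 2 ≥ 2, so p·L(p) → 0. Initial slope = 0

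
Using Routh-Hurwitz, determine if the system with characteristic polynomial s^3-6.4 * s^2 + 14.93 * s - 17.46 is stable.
Routh array:
s^3: [1, 14.93]; s^2: [-6.4, -17.46]; s^1: [12.2019]; s^0: [-17.46]
First column: [1, -6.4, 12.2019, -17.46]. Sign changes = 3.
No, unstable (3 RHP root(s))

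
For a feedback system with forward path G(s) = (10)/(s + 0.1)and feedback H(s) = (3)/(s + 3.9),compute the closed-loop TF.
Closed-loop T = G/(1+GH).
Numerator: G_num * H_den = 10*s + 39.
Denominator: G_den * H_den + G_num * H_num = (s^2 + 4*s + 0.39) + (30) = s^2 + 4*s + 30.39.
T(s) = (10*s + 39)/(s^2 + 4*s + 30.39)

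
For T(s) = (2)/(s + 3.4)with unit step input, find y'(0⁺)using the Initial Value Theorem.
IVT: y'(0⁺) = lim_{s→∞} s²·Y(s) = lim_{s→∞} s·T(s).
deg(num) = 0, deg(den) = 1, relative degree = 1, so s·T(s) → (leading num)/(leading den) = 2/1 = 2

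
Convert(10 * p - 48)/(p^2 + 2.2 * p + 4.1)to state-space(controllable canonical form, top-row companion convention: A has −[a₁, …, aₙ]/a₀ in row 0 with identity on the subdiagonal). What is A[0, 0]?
Reachable canonical form for den = p^2 + 2.2*p + 4.1: top row of A = -[a₁,a₂,...,aₙ]/a₀, ones on the subdiagonal, zeros elsewhere.
A = [[-2.2, -4.1], [1, 0]].
A[0,0] = -2.2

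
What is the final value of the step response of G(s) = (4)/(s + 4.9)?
FVT: lim_{t→∞} y(t) = lim_{s→0} s*Y(s) where Y(s) = G(s)/s.
= lim_{s→0} G(s) = G(0) = num(0)/den(0) = 4/4.9 = 0.8163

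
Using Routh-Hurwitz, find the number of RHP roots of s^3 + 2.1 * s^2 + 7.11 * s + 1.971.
Routh array:
s^3: [1, 7.11]; s^2: [2.1, 1.971]; s^1: [6.17143]; s^0: [1.971]
First column: [1, 2.1, 6.17143, 1.971]. Sign changes = RHP roots = 0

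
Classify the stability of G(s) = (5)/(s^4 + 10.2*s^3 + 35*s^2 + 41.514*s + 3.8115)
Denominator: s^4 + 10.2*s^3 + 35*s^2 + 41.514*s + 3.8115 = (s + 3.3)(s + 0.1)(s + 3.5)(s + 3.3). Poles: -0.1, -3.3, -3.3, -3.5. Stable (all poles in LHP)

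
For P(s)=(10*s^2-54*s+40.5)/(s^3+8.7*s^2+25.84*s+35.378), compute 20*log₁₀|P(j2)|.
Substitute s = j*2: P(j2) = -2.47194 - 0.0441571j.
|P(j2)| = sqrt(Re² + Im²) = 2.472.
20*log₁₀(2.472) = 7.86 dB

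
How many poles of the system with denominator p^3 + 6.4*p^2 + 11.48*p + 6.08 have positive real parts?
p^3 + 6.4*p^2 + 11.48*p + 6.08 = (p + 1)(p + 3.8)(p + 1.6). Poles: -1, -1.6, -3.8. RHP poles (Re>0): 0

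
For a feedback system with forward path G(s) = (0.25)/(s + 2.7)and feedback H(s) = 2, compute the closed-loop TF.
Closed-loop T = G/(1+GH).
Numerator: G_num * H_den = 0.25.
Denominator: G_den * H_den + G_num * H_num = (s + 2.7) + (0.5) = s + 3.2.
T(s) = (0.25)/(s + 3.2)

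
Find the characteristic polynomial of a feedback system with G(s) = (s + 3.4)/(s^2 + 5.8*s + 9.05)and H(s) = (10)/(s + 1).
Characteristic poly = G_den * H_den + G_num * H_num = (s^3 + 6.8*s^2 + 14.85*s + 9.05) + (10*s + 34) = s^3 + 6.8*s^2 + 24.85*s + 43.05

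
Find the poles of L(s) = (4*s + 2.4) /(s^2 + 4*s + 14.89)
Set denominator = 0: s^2 + 4*s + 14.89 = 0 → Poles: -2 + 3.3j, -2 - 3.3j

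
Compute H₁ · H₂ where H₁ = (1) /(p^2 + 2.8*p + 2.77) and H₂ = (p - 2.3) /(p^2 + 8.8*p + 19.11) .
Series: H = H₁ · H₂ = (n₁·n₂)/(d₁·d₂).
Num: n₁·n₂ = p - 2.3. Den: d₁·d₂ = p^4 + 11.6*p^3 + 46.52*p^2 + 77.884*p + 52.9347.
H(p) = (p - 2.3)/(p^4 + 11.6*p^3 + 46.52*p^2 + 77.884*p + 52.9347)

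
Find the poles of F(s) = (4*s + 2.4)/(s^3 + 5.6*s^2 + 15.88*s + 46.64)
Set denominator = 0: s^3 + 5.6*s^2 + 15.88*s + 46.64 = (s + 4.4)(s^2 + 1.2*s + 10.6) = 0 → Poles: -0.6 + 3.2j, -0.6 - 3.2j, -4.4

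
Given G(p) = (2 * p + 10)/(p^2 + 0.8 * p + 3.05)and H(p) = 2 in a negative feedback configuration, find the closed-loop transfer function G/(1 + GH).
Closed-loop T = G/(1+GH).
Numerator: G_num * H_den = 2*p + 10.
Denominator: G_den * H_den + G_num * H_num = (p^2 + 0.8*p + 3.05) + (4*p + 20) = p^2 + 4.8*p + 23.05.
T(p) = (2*p + 10)/(p^2 + 4.8*p + 23.05)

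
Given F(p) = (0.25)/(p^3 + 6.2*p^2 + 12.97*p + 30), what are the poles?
Set denominator = 0: p^3 + 6.2*p^2 + 12.97*p + 30 = (p + 4.8)(p^2 + 1.4*p + 6.25) = 0 → Poles: -0.7 + 2.4j, -0.7 - 2.4j, -4.8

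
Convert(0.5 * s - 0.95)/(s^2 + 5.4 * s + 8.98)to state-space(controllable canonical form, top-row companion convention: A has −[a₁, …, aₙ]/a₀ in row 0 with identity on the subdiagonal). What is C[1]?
Reachable canonical form: C = numerator coefficients (right-aligned, zero-padded to length n).
num = 0.5*s - 0.95, C = [[0.5, -0.95]].
C[1] = -0.95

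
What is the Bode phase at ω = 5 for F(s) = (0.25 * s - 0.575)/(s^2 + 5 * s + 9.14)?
Substitute s = j*5: F(j5) = 0.0460555 - 0.00621763j.
∠F(j5) = atan2(Im, Re) = atan2(-0.00621763, 0.0460555) = -7.69°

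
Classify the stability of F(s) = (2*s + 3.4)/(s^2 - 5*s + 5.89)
Denominator: s^2 - 5*s + 5.89 = (s - 3.1)(s - 1.9). Poles: 1.9, 3.1. Unstable (2 pole(s) in RHP)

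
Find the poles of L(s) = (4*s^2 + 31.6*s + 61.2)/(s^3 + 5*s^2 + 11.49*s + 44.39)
Set denominator = 0: s^3 + 5*s^2 + 11.49*s + 44.39 = (s + 4.6)(s^2 + 0.4*s + 9.65) = 0 → Poles: -0.2 + 3.1j, -0.2 - 3.1j, -4.6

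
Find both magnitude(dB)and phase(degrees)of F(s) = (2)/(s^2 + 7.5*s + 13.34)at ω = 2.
Substitute s = j*2: F(j2) = 0.0598266 - 0.0960813j.
|F| = 20*log₁₀(sqrt(Re²+Im²)) = -18.92 dB.
∠F = atan2(Im, Re) = -58.09°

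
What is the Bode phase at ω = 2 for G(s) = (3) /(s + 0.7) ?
Substitute s = j*2: G(j2) = 0.467706 - 1.3363j.
∠G(j2) = atan2(Im, Re) = atan2(-1.3363, 0.467706) = -70.71°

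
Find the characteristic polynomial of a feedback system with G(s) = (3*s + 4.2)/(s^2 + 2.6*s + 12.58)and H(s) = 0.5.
Characteristic poly = G_den * H_den + G_num * H_num = (s^2 + 2.6*s + 12.58) + (1.5*s + 2.1) = s^2 + 4.1*s + 14.68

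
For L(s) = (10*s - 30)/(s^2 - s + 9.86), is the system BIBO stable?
Denominator: s^2 - s + 9.86. Poles: 0.5 + 3.1j, 0.5 - 3.1j. All Re(p)<0: No (unstable)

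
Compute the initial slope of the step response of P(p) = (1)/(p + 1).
IVT: y'(0⁺) = lim_{p→∞} p²·Y(p) = lim_{p→∞} p·P(p).
deg(num) = 0, deg(den) = 1, relative degree = 1, so p·P(p) → (leading num)/(leading den) = 1/1 = 1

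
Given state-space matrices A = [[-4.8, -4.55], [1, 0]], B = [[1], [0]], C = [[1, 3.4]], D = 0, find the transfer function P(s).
P(s) = C(sI - A)⁻¹B + D.
Characteristic polynomial det(sI - A) = s^2 + 4.8*s + 4.55.
Numerator from C·adj(sI-A)·B + D·det(sI-A) = s + 3.4.
P(s) = (s + 3.4)/(s^2 + 4.8*s + 4.55)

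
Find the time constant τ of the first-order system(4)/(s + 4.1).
First-order system: τ = -1/pole. Pole = -4.1. τ = -1/(-4.1) = 0.2439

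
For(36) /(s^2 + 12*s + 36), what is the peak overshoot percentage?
Standard form: ωn²/(s²+2ζωn·s+ωn²) → ωn = 6, ζ = 1.
ζ ≥ 1, so the response is non-oscillatory: peak overshoot = 0%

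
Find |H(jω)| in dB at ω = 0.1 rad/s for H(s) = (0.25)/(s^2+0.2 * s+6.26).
Substitute s = j*0.1: H(j0.1) = 0.0399996 - 0.000127999j.
|H(j0.1)| = sqrt(Re² + Im²) = 0.04.
20*log₁₀(0.04) = -27.96 dB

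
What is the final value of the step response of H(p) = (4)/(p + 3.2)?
FVT: lim_{t→∞} y(t) = lim_{p→0} p*Y(p) where Y(p) = H(p)/p.
= lim_{p→0} H(p) = H(0) = num(0)/den(0) = 4/3.2 = 1.25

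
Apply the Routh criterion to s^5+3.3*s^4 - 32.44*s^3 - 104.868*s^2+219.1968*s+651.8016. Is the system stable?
Routh array:
s^5: [1, -32.44, 219.1968]; s^4: [3.3, -104.868, 651.8016]; s^3: [-0.661818, 21.6812]; s^2: [3.24, 651.8016]; s^1: [154.821]; s^0: [651.8016]
First column: [1, 3.3, -0.661818, 3.24, 154.821, 651.8016]. Sign changes = 2.
No, unstable (2 RHP root(s))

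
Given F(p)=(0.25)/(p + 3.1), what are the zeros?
Numerator is a nonzero constant (0.25) → Zeros: none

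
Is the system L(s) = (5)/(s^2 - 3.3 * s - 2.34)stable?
Denominator: s^2 - 3.3*s - 2.34 = (s - 3.9)(s + 0.6). Poles: -0.6, 3.9. All Re(p)<0: No (unstable)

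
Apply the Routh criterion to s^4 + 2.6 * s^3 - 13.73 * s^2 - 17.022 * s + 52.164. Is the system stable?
Routh array:
s^4: [1, -13.73, 52.164]; s^3: [2.6, -17.022]; s^2: [-7.18308, 52.164]; s^1: [1.85938]; s^0: [52.164]
First column: [1, 2.6, -7.18308, 1.85938, 52.164]. Sign changes = 2.
No, unstable (2 RHP root(s))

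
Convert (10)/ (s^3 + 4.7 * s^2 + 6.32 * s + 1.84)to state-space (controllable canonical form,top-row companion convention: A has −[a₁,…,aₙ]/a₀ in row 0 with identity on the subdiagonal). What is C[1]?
Reachable canonical form: C = numerator coefficients (right-aligned, zero-padded to length n).
num = 10, C = [[0, 0, 10]].
C[1] = 0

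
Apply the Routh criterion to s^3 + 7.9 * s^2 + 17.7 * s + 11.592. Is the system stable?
Routh array:
s^3: [1, 17.7]; s^2: [7.9, 11.592]; s^1: [16.2327]; s^0: [11.592]
First column: [1, 7.9, 16.2327, 11.592]. Sign changes = 0.
Yes, stable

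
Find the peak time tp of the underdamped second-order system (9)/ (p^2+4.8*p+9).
Standard form: ωn²/(p²+2ζωn·p+ωn²) → ωn = 3, ζ = 0.8.
ωd = ωn·√(1-ζ²) = 3·√(1-0.8²) = 1.8.
tp = π/ωd = π/1.8 = 1.745 s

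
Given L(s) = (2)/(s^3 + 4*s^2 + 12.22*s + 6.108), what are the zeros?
Numerator is a nonzero constant (2) → Zeros: none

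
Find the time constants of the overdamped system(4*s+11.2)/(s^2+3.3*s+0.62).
Overdamped: real poles at -0.2, -3.1. τ = -1/pole → τ₁ = 5, τ₂ = 0.3226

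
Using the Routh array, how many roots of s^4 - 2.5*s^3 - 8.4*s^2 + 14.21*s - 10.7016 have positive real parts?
Routh array:
s^4: [1, -8.4, -10.7016]; s^3: [-2.5, 14.21]; s^2: [-2.716, -10.7016]; s^1: [24.0605]; s^0: [-10.7016]
First column: [1, -2.5, -2.716, 24.0605, -10.7016]. Sign changes = RHP roots = 3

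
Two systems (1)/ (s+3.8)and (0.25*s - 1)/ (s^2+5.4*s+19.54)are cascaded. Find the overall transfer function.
Series: H = H₁ · H₂ = (n₁·n₂)/(d₁·d₂).
Num: n₁·n₂ = 0.25*s - 1. Den: d₁·d₂ = s^3 + 9.2*s^2 + 40.06*s + 74.252.
H(s) = (0.25*s - 1)/(s^3 + 9.2*s^2 + 40.06*s + 74.252)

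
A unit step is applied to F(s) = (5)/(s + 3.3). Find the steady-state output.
FVT: lim_{t→∞} y(t) = lim_{s→0} s*Y(s) where Y(s) = F(s)/s.
= lim_{s→0} F(s) = F(0) = num(0)/den(0) = 5/3.3 = 1.515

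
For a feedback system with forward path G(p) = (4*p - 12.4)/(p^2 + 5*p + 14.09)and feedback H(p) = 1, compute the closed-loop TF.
Closed-loop T = G/(1+GH).
Numerator: G_num * H_den = 4*p - 12.4.
Denominator: G_den * H_den + G_num * H_num = (p^2 + 5*p + 14.09) + (4*p - 12.4) = p^2 + 9*p + 1.69.
T(p) = (4*p - 12.4)/(p^2 + 9*p + 1.69)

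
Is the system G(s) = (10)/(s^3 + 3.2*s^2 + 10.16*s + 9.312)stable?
Denominator: s^3 + 3.2*s^2 + 10.16*s + 9.312 = (s + 1.2)(s^2 + 2*s + 7.76). Poles: -1 + 2.6j, -1 - 2.6j, -1.2. All Re(p)<0: Yes (stable)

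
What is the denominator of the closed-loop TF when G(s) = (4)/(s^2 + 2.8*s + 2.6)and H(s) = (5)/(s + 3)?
Characteristic poly = G_den * H_den + G_num * H_num = (s^3 + 5.8*s^2 + 11*s + 7.8) + (20) = s^3 + 5.8*s^2 + 11*s + 27.8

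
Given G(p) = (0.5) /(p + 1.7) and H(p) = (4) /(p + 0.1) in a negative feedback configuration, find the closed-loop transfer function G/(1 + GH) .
Closed-loop T = G/(1+GH).
Numerator: G_num * H_den = 0.5*p + 0.05.
Denominator: G_den * H_den + G_num * H_num = (p^2 + 1.8*p + 0.17) + (2) = p^2 + 1.8*p + 2.17.
T(p) = (0.5*p + 0.05)/(p^2 + 1.8*p + 2.17)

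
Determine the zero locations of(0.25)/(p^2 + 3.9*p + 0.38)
Numerator is a nonzero constant (0.25) → Zeros: none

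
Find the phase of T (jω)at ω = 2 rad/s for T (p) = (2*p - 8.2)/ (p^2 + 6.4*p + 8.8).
Substitute p = j*2: T(j2) = 0.0633562 + 0.664384j.
∠T(j2) = atan2(Im, Re) = atan2(0.664384, 0.0633562) = 84.55°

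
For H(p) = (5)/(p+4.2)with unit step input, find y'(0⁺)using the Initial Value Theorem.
IVT: y'(0⁺) = lim_{p→∞} p²·Y(p) = lim_{p→∞} p·H(p).
deg(num) = 0, deg(den) = 1, relative degree = 1, so p·H(p) → (leading num)/(leading den) = 5/1 = 5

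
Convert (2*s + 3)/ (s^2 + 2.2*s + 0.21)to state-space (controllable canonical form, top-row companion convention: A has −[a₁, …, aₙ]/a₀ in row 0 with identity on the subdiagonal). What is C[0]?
Reachable canonical form: C = numerator coefficients (right-aligned, zero-padded to length n).
num = 2*s + 3, C = [[2, 3]].
C[0] = 2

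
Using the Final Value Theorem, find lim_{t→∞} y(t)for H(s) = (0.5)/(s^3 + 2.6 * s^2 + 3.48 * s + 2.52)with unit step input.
FVT: lim_{t→∞} y(t) = lim_{s→0} s*Y(s) where Y(s) = H(s)/s.
= lim_{s→0} H(s) = H(0) = num(0)/den(0) = 0.5/2.52 = 0.1984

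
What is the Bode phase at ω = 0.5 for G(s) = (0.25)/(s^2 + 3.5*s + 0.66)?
Substitute s = j*0.5: G(j0.5) = 0.0317279 - 0.135424j.
∠G(j0.5) = atan2(Im, Re) = atan2(-0.135424, 0.0317279) = -76.81°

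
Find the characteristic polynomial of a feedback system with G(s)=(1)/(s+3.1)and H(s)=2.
Characteristic poly = G_den * H_den + G_num * H_num = (s + 3.1) + (2) = s + 5.1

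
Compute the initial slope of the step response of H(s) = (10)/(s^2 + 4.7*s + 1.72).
IVT: y'(0⁺) = lim_{s→∞} s²·Y(s) = lim_{s→∞} s·H(s).
deg(num) = 0, deg(den) = 2, relative degree = 2 ≥ 2, so s·H(s) → 0. Initial slope = 0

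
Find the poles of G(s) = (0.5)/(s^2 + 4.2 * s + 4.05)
Set denominator = 0: s^2 + 4.2*s + 4.05 = (s + 2.7)(s + 1.5) = 0 → Poles: -1.5, -2.7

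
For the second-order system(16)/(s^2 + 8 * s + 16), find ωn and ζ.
Standard form: ωn²/(s²+2ζωn·s+ωn²).
const=16=ωn² → ωn=4, s coeff=8=2ζωn → ζ=1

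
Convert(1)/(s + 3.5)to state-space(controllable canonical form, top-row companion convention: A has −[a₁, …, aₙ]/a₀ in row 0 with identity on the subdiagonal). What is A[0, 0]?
Reachable canonical form for den = s + 3.5: top row of A = -[a₁,a₂,...,aₙ]/a₀, ones on the subdiagonal, zeros elsewhere.
A = [[-3.5]].
A[0,0] = -3.5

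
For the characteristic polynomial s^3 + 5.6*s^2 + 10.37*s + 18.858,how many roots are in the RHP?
s^3 + 5.6*s^2 + 10.37*s + 18.858 = (s + 4.2)(s^2 + 1.4*s + 4.49). Poles: -0.7 + 2j, -0.7 - 2j, -4.2. RHP poles (Re>0): 0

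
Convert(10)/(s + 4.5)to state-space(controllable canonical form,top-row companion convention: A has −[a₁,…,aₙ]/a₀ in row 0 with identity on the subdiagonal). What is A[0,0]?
Reachable canonical form for den = s + 4.5: top row of A = -[a₁,a₂,...,aₙ]/a₀, ones on the subdiagonal, zeros elsewhere.
A = [[-4.5]].
A[0,0] = -4.5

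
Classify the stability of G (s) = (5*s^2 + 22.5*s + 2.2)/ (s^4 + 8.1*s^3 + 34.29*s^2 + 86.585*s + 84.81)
Denominator: s^4 + 8.1*s^3 + 34.29*s^2 + 86.585*s + 84.81 = (s + 2)(s + 3.3)(s^2 + 2.8*s + 12.85). Poles: -1.4 + 3.3j, -1.4 - 3.3j, -2, -3.3. Stable (all poles in LHP)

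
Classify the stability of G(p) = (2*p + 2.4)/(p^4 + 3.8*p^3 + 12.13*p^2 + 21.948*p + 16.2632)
Denominator: p^4 + 3.8*p^3 + 12.13*p^2 + 21.948*p + 16.2632 = (p^2 + 2.8*p + 2.32)(p^2 + p + 7.01). Poles: -0.5 + 2.6j, -0.5 - 2.6j, -1.4 + 0.6j, -1.4 - 0.6j. Stable (all poles in LHP)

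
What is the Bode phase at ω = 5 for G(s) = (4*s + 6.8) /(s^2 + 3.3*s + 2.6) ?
Substitute s = j*5: G(j5) = 0.229558 - 0.723763j.
∠G(j5) = atan2(Im, Re) = atan2(-0.723763, 0.229558) = -72.40°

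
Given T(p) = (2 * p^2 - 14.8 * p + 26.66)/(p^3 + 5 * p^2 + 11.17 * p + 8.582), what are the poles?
Set denominator = 0: p^3 + 5*p^2 + 11.17*p + 8.582 = (p + 1.4)(p^2 + 3.6*p + 6.13) = 0 → Poles: -1.4, -1.8 + 1.7j, -1.8 - 1.7j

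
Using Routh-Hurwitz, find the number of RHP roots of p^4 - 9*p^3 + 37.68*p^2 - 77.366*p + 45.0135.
Routh array:
p^4: [1, 37.68, 45.0135]; p^3: [-9, -77.366]; p^2: [29.0838, 45.0135]; p^1: [-63.4365]; p^0: [45.0135]
First column: [1, -9, 29.0838, -63.4365, 45.0135]. Sign changes = RHP roots = 4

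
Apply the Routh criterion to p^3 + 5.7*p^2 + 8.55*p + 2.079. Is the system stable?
Routh array:
p^3: [1, 8.55]; p^2: [5.7, 2.079]; p^1: [8.18526]; p^0: [2.079]
First column: [1, 5.7, 8.18526, 2.079]. Sign changes = 0.
Yes, stable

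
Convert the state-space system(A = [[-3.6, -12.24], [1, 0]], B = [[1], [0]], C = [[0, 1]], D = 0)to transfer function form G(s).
G(s) = C(sI - A)⁻¹B + D.
Characteristic polynomial det(sI - A) = s^2 + 3.6*s + 12.24.
Numerator from C·adj(sI-A)·B + D·det(sI-A) = 1.
G(s) = (1)/(s^2 + 3.6*s + 12.24)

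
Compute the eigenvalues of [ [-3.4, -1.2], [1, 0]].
Eigenvalues solve det(λI - A) = 0.
Characteristic polynomial: λ^2 + 3.4*λ + 1.2 = 0.
Factor: (λ + 3)(λ + 0.4) = 0.
Roots: -0.4, -3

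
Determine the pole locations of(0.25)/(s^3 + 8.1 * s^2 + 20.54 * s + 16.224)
Set denominator = 0: s^3 + 8.1*s^2 + 20.54*s + 16.224 = (s + 2.6)(s + 3.9)(s + 1.6) = 0 → Poles: -1.6, -2.6, -3.9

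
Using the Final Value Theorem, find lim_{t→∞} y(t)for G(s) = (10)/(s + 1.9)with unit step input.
FVT: lim_{t→∞} y(t) = lim_{s→0} s*Y(s) where Y(s) = G(s)/s.
= lim_{s→0} G(s) = G(0) = num(0)/den(0) = 10/1.9 = 5.263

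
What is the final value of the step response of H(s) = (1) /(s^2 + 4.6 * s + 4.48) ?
FVT: lim_{t→∞} y(t) = lim_{s→0} s*Y(s) where Y(s) = H(s)/s.
= lim_{s→0} H(s) = H(0) = num(0)/den(0) = 1/4.48 = 0.2232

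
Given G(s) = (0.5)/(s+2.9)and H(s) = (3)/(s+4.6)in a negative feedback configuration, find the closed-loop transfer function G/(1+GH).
Closed-loop T = G/(1+GH).
Numerator: G_num * H_den = 0.5*s + 2.3.
Denominator: G_den * H_den + G_num * H_num = (s^2 + 7.5*s + 13.34) + (1.5) = s^2 + 7.5*s + 14.84.
T(s) = (0.5*s + 2.3)/(s^2 + 7.5*s + 14.84)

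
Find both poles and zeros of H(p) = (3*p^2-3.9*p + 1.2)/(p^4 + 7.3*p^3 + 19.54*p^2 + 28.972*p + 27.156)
Set denominator = 0: p^4 + 7.3*p^3 + 19.54*p^2 + 28.972*p + 27.156 = (p + 3.1)(p + 3)(p^2 + 1.2*p + 2.92) = 0 → Poles: -0.6 + 1.6j, -0.6 - 1.6j, -3, -3.1
Set numerator = 0: 3*p^2 - 3.9*p + 1.2 = 3*(p - 0.5)(p - 0.8) = 0 → Zeros: 0.5, 0.8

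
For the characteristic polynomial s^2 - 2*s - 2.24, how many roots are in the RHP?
s^2 - 2*s - 2.24 = (s - 2.8)(s + 0.8). Poles: -0.8, 2.8. RHP poles (Re>0): 1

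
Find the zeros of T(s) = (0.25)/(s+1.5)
Numerator is a nonzero constant (0.25) → Zeros: none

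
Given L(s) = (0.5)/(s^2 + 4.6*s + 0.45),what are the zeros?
Numerator is a nonzero constant (0.5) → Zeros: none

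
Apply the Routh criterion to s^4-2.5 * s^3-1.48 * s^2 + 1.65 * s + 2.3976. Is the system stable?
Routh array:
s^4: [1, -1.48, 2.3976]; s^3: [-2.5, 1.65]; s^2: [-0.82, 2.3976]; s^1: [-5.65976]; s^0: [2.3976]
First column: [1, -2.5, -0.82, -5.65976, 2.3976]. Sign changes = 2.
No, unstable (2 RHP root(s))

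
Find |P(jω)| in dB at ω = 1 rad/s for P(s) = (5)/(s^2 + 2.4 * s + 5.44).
Substitute s = j*1: P(j1) = 0.87149 - 0.471076j.
|P(j1)| = sqrt(Re² + Im²) = 0.9907.
20*log₁₀(0.9907) = -0.08 dB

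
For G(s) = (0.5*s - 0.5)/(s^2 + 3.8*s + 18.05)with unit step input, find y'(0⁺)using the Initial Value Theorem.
IVT: y'(0⁺) = lim_{s→∞} s²·Y(s) = lim_{s→∞} s·G(s).
deg(num) = 1, deg(den) = 2, relative degree = 1, so s·G(s) → (leading num)/(leading den) = 0.5/1 = 0.5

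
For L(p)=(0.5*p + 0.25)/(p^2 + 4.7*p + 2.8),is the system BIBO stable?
Denominator: p^2 + 4.7*p + 2.8 = (p + 4)(p + 0.7). Poles: -0.7, -4. All Re(p)<0: Yes (stable)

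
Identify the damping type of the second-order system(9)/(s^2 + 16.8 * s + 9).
Standard form: ωn²/(s²+2ζωn·s+ωn²) gives ωn=3, ζ=2.8.
Overdamped (ζ = 2.8 > 1)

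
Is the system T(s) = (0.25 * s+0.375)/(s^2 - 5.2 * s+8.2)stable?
Denominator: s^2 - 5.2*s + 8.2. Poles: 2.6 + 1.2j, 2.6 - 1.2j. All Re(p)<0: No (unstable)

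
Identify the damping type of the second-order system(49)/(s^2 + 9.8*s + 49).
Standard form: ωn²/(s²+2ζωn·s+ωn²) gives ωn=7, ζ=0.7.
Underdamped (ζ = 0.7 < 1)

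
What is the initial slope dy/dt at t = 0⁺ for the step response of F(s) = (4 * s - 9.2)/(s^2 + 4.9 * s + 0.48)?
IVT: y'(0⁺) = lim_{s→∞} s²·Y(s) = lim_{s→∞} s·F(s).
deg(num) = 1, deg(den) = 2, relative degree = 1, so s·F(s) → (leading num)/(leading den) = 4/1 = 4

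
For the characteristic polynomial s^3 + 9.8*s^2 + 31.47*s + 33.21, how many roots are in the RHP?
s^3 + 9.8*s^2 + 31.47*s + 33.21 = (s + 4.1)(s + 2.7)(s + 3). Poles: -2.7, -3, -4.1. RHP poles (Re>0): 0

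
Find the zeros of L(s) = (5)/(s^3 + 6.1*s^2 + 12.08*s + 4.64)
Numerator is a nonzero constant (5) → Zeros: none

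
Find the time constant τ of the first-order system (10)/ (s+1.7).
First-order system: τ = -1/pole. Pole = -1.7. τ = -1/(-1.7) = 0.5882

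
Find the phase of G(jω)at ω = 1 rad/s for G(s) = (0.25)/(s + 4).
Substitute s = j*1: G(j1) = 0.0588235 - 0.0147059j.
∠G(j1) = atan2(Im, Re) = atan2(-0.0147059, 0.0588235) = -14.04°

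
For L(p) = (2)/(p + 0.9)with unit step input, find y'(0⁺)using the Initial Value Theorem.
IVT: y'(0⁺) = lim_{p→∞} p²·Y(p) = lim_{p→∞} p·L(p).
deg(num) = 0, deg(den) = 1, relative degree = 1, so p·L(p) → (leading num)/(leading den) = 2/1 = 2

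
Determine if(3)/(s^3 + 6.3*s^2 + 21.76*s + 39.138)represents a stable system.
Denominator: s^3 + 6.3*s^2 + 21.76*s + 39.138 = (s + 3.3)(s^2 + 3*s + 11.86). Poles: -1.5 + 3.1j, -1.5 - 3.1j, -3.3. All Re(p)<0: Yes (stable)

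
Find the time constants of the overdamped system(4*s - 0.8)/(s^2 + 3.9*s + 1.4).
Overdamped: real poles at -3.5, -0.4. τ = -1/pole → τ₁ = 0.2857, τ₂ = 2.5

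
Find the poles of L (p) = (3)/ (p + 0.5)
Set denominator = 0: p + 0.5 = 0 → Poles: -0.5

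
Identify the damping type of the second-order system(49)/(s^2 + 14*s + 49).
Standard form: ωn²/(s²+2ζωn·s+ωn²) gives ωn=7, ζ=1.
Critically damped (ζ = 1)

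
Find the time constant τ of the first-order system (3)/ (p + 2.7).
First-order system: τ = -1/pole. Pole = -2.7. τ = -1/(-2.7) = 0.3704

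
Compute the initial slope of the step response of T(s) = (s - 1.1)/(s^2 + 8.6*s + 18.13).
IVT: y'(0⁺) = lim_{s→∞} s²·Y(s) = lim_{s→∞} s·T(s).
deg(num) = 1, deg(den) = 2, relative degree = 1, so s·T(s) → (leading num)/(leading den) = 1/1 = 1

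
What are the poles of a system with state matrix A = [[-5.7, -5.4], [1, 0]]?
Eigenvalues solve det(λI - A) = 0.
Characteristic polynomial: λ^2 + 5.7*λ + 5.4 = 0.
Factor: (λ + 4.5)(λ + 1.2) = 0.
Roots: -1.2, -4.5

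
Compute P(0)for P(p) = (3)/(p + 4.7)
DC gain = P(0) = num(0)/den(0) = 3/4.7 = 0.6383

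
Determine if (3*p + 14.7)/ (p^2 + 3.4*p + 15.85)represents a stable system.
Denominator: p^2 + 3.4*p + 15.85. Poles: -1.7 + 3.6j, -1.7 - 3.6j. All Re(p)<0: Yes (stable)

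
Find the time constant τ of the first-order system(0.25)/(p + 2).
First-order system: τ = -1/pole. Pole = -2. τ = -1/(-2) = 0.5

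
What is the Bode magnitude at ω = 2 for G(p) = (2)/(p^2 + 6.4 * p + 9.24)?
Substitute p = j*2: G(j2) = 0.0547838 - 0.133823j.
|G(j2)| = sqrt(Re² + Im²) = 0.1446.
20*log₁₀(0.1446) = -16.80 dB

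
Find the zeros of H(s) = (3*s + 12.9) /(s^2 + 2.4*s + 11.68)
Set numerator = 0: 3*s + 12.9 = 0 → Zeros: -4.3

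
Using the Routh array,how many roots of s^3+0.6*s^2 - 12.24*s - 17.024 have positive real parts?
Routh array:
s^3: [1, -12.24]; s^2: [0.6, -17.024]; s^1: [16.1333]; s^0: [-17.024]
First column: [1, 0.6, 16.1333, -17.024]. Sign changes = RHP roots = 1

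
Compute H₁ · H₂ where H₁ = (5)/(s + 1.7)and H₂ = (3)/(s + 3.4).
Series: H = H₁ · H₂ = (n₁·n₂)/(d₁·d₂).
Num: n₁·n₂ = 15. Den: d₁·d₂ = s^2 + 5.1*s + 5.78.
H(s) = (15)/(s^2 + 5.1*s + 5.78)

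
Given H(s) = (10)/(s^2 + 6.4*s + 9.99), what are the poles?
Set denominator = 0: s^2 + 6.4*s + 9.99 = (s + 2.7)(s + 3.7) = 0 → Poles: -2.7, -3.7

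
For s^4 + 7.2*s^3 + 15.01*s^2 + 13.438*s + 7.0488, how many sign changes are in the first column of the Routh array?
Routh array:
s^4: [1, 15.01, 7.0488]; s^3: [7.2, 13.438]; s^2: [13.1436, 7.0488]; s^1: [9.5767]; s^0: [7.0488]
First column: [1, 7.2, 13.1436, 9.5767, 7.0488]. Sign changes = 0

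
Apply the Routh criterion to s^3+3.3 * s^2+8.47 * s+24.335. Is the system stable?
Routh array:
s^3: [1, 8.47]; s^2: [3.3, 24.335]; s^1: [1.09576]; s^0: [24.335]
First column: [1, 3.3, 1.09576, 24.335]. Sign changes = 0.
Yes, stable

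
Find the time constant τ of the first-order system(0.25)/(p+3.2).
First-order system: τ = -1/pole. Pole = -3.2. τ = -1/(-3.2) = 0.3125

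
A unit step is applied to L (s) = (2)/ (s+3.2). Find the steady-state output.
FVT: lim_{t→∞} y(t) = lim_{s→0} s*Y(s) where Y(s) = L(s)/s.
= lim_{s→0} L(s) = L(0) = num(0)/den(0) = 2/3.2 = 0.625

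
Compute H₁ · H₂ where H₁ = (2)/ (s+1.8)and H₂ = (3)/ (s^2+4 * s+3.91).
Series: H = H₁ · H₂ = (n₁·n₂)/(d₁·d₂).
Num: n₁·n₂ = 6. Den: d₁·d₂ = s^3 + 5.8*s^2 + 11.11*s + 7.038.
H(s) = (6)/(s^3 + 5.8*s^2 + 11.11*s + 7.038)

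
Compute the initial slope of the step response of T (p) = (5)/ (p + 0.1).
IVT: y'(0⁺) = lim_{p→∞} p²·Y(p) = lim_{p→∞} p·T(p).
deg(num) = 0, deg(den) = 1, relative degree = 1, so p·T(p) → (leading num)/(leading den) = 5/1 = 5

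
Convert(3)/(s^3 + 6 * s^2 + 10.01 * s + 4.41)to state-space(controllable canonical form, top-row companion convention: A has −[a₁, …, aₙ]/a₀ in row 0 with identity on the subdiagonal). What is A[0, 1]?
Reachable canonical form for den = s^3 + 6*s^2 + 10.01*s + 4.41: top row of A = -[a₁,a₂,...,aₙ]/a₀, ones on the subdiagonal, zeros elsewhere.
A = [[-6, -10.01, -4.41], [1, 0, 0], [0, 1, 0]].
A[0,1] = -10.01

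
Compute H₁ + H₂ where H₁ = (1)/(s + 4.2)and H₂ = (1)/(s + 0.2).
Parallel: H = H₁ + H₂ = (n₁·d₂ + n₂·d₁)/(d₁·d₂).
n₁·d₂ = s + 0.2. n₂·d₁ = s + 4.2. Sum = 2*s + 4.4. d₁·d₂ = s^2 + 4.4*s + 0.84.
H(s) = (2*s + 4.4)/(s^2 + 4.4*s + 0.84)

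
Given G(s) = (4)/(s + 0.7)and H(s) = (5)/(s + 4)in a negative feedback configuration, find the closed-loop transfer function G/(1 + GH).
Closed-loop T = G/(1+GH).
Numerator: G_num * H_den = 4*s + 16.
Denominator: G_den * H_den + G_num * H_num = (s^2 + 4.7*s + 2.8) + (20) = s^2 + 4.7*s + 22.8.
T(s) = (4*s + 16)/(s^2 + 4.7*s + 22.8)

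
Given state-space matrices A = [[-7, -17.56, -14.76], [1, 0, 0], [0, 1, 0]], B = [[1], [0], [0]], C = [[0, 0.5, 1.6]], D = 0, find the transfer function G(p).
G(p) = C(pI - A)⁻¹B + D.
Characteristic polynomial det(pI - A) = p^3 + 7*p^2 + 17.56*p + 14.76.
Numerator from C·adj(pI-A)·B + D·det(pI-A) = 0.5*p + 1.6.
G(p) = (0.5*p + 1.6)/(p^3 + 7*p^2 + 17.56*p + 14.76)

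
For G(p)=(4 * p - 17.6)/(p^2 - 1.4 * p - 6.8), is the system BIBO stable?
Denominator: p^2 - 1.4*p - 6.8 = (p - 3.4)(p + 2). Poles: -2, 3.4. All Re(p)<0: No (unstable)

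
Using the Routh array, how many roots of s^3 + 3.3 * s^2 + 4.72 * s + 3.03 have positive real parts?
Routh array:
s^3: [1, 4.72]; s^2: [3.3, 3.03]; s^1: [3.80182]; s^0: [3.03]
First column: [1, 3.3, 3.80182, 3.03]. Sign changes = RHP roots = 0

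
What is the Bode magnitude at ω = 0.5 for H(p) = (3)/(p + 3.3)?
Substitute p = j*0.5: H(j0.5) = 0.888689 - 0.13465j.
|H(j0.5)| = sqrt(Re² + Im²) = 0.8988.
20*log₁₀(0.8988) = -0.93 dB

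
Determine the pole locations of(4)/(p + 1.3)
Set denominator = 0: p + 1.3 = 0 → Poles: -1.3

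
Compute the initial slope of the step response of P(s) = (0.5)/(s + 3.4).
IVT: y'(0⁺) = lim_{s→∞} s²·Y(s) = lim_{s→∞} s·P(s).
deg(num) = 0, deg(den) = 1, relative degree = 1, so s·P(s) → (leading num)/(leading den) = 0.5/1 = 0.5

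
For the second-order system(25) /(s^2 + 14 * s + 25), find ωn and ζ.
Standard form: ωn²/(s²+2ζωn·s+ωn²).
const=25=ωn² → ωn=5, s coeff=14=2ζωn → ζ=1.4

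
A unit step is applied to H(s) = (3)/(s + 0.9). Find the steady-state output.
FVT: lim_{t→∞} y(t) = lim_{s→0} s*Y(s) where Y(s) = H(s)/s.
= lim_{s→0} H(s) = H(0) = num(0)/den(0) = 3/0.9 = 3.333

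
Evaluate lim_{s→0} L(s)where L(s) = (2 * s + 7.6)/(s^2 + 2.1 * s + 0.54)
DC gain = L(0) = num(0)/den(0) = 7.6/0.54 = 14.07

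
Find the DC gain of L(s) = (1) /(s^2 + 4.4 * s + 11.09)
DC gain = L(0) = num(0)/den(0) = 1/11.09 = 0.09017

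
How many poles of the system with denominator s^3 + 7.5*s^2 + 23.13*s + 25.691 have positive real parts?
s^3 + 7.5*s^2 + 23.13*s + 25.691 = (s + 2.3)(s^2 + 5.2*s + 11.17). Poles: -2.3, -2.6 + 2.1j, -2.6 - 2.1j. RHP poles (Re>0): 0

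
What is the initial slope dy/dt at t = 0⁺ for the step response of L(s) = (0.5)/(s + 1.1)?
IVT: y'(0⁺) = lim_{s→∞} s²·Y(s) = lim_{s→∞} s·L(s).
deg(num) = 0, deg(den) = 1, relative degree = 1, so s·L(s) → (leading num)/(leading den) = 0.5/1 = 0.5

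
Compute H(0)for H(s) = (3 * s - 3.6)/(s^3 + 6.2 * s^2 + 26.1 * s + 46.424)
DC gain = H(0) = num(0)/den(0) = -3.6/46.424 = -0.07755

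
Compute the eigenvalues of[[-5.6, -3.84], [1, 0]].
Eigenvalues solve det(λI - A) = 0.
Characteristic polynomial: λ^2 + 5.6*λ + 3.84 = 0.
Factor: (λ + 0.8)(λ + 4.8) = 0.
Roots: -0.8, -4.8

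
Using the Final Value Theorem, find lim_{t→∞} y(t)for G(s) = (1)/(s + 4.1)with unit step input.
FVT: lim_{t→∞} y(t) = lim_{s→0} s*Y(s) where Y(s) = G(s)/s.
= lim_{s→0} G(s) = G(0) = num(0)/den(0) = 1/4.1 = 0.2439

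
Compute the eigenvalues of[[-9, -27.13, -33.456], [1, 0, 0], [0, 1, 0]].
Eigenvalues solve det(λI - A) = 0.
Characteristic polynomial: λ^3 + 9*λ^2 + 27.13*λ + 33.456 = 0.
Factor: (λ + 4.8)(λ^2 + 4.2*λ + 6.97) = 0.
Roots: -2.1 + 1.6j, -2.1 - 1.6j, -4.8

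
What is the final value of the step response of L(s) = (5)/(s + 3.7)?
FVT: lim_{t→∞} y(t) = lim_{s→0} s*Y(s) where Y(s) = L(s)/s.
= lim_{s→0} L(s) = L(0) = num(0)/den(0) = 5/3.7 = 1.351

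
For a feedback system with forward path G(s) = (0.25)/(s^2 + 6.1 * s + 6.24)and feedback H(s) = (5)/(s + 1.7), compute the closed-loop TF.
Closed-loop T = G/(1+GH).
Numerator: G_num * H_den = 0.25*s + 0.425.
Denominator: G_den * H_den + G_num * H_num = (s^3 + 7.8*s^2 + 16.61*s + 10.608) + (1.25) = s^3 + 7.8*s^2 + 16.61*s + 11.858.
T(s) = (0.25*s + 0.425)/(s^3 + 7.8*s^2 + 16.61*s + 11.858)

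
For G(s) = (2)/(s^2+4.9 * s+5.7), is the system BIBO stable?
Denominator: s^2 + 4.9*s + 5.7 = (s + 1.9)(s + 3). Poles: -1.9, -3. All Re(p)<0: Yes (stable)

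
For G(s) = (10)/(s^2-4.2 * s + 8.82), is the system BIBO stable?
Denominator: s^2 - 4.2*s + 8.82. Poles: 2.1 + 2.1j, 2.1 - 2.1j. All Re(p)<0: No (unstable)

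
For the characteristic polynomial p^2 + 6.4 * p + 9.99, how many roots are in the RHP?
p^2 + 6.4*p + 9.99 = (p + 2.7)(p + 3.7). Poles: -2.7, -3.7. RHP poles (Re>0): 0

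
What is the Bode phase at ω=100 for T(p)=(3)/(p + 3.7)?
Substitute p = j*100: T(j100) = 0.00110848 - 0.029959j.
∠T(j100) = atan2(Im, Re) = atan2(-0.029959, 0.00110848) = -87.88°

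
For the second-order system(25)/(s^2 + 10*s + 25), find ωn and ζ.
Standard form: ωn²/(s²+2ζωn·s+ωn²).
const=25=ωn² → ωn=5, s coeff=10=2ζωn → ζ=1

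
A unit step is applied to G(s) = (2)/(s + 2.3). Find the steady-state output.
FVT: lim_{t→∞} y(t) = lim_{s→0} s*Y(s) where Y(s) = G(s)/s.
= lim_{s→0} G(s) = G(0) = num(0)/den(0) = 2/2.3 = 0.8696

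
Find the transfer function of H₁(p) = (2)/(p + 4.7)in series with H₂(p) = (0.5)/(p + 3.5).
Series: H = H₁ · H₂ = (n₁·n₂)/(d₁·d₂).
Num: n₁·n₂ = 1. Den: d₁·d₂ = p^2 + 8.2*p + 16.45.
H(p) = (1)/(p^2 + 8.2*p + 16.45)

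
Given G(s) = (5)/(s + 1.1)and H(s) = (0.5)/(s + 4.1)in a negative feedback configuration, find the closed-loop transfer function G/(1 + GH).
Closed-loop T = G/(1+GH).
Numerator: G_num * H_den = 5*s + 20.5.
Denominator: G_den * H_den + G_num * H_num = (s^2 + 5.2*s + 4.51) + (2.5) = s^2 + 5.2*s + 7.01.
T(s) = (5*s + 20.5)/(s^2 + 5.2*s + 7.01)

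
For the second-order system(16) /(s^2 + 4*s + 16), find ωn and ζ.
Standard form: ωn²/(s²+2ζωn·s+ωn²).
const=16=ωn² → ωn=4, s coeff=4=2ζωn → ζ=0.5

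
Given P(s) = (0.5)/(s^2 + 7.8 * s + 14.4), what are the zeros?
Numerator is a nonzero constant (0.5) → Zeros: none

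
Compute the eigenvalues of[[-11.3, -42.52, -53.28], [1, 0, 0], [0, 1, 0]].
Eigenvalues solve det(λI - A) = 0.
Characteristic polynomial: λ^3 + 11.3*λ^2 + 42.52*λ + 53.28 = 0.
Factor: (λ + 3.7)(λ + 4)(λ + 3.6) = 0.
Roots: -3.6, -3.7, -4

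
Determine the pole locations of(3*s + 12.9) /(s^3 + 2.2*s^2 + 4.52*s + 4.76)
Set denominator = 0: s^3 + 2.2*s^2 + 4.52*s + 4.76 = (s + 1.4)(s^2 + 0.8*s + 3.4) = 0 → Poles: -0.4 + 1.8j, -0.4 - 1.8j, -1.4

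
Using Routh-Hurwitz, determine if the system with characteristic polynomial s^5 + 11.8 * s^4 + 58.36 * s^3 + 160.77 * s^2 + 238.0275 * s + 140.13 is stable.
Routh array:
s^5: [1, 58.36, 238.0275]; s^4: [11.8, 160.77, 140.13]; s^3: [44.7354, 226.152]; s^2: [101.117, 140.13]; s^1: [164.157]; s^0: [140.13]
First column: [1, 11.8, 44.7354, 101.117, 164.157, 140.13]. Sign changes = 0.
Yes, stable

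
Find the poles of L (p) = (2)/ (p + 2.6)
Set denominator = 0: p + 2.6 = 0 → Poles: -2.6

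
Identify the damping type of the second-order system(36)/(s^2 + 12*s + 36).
Standard form: ωn²/(s²+2ζωn·s+ωn²) gives ωn=6, ζ=1.
Critically damped (ζ = 1)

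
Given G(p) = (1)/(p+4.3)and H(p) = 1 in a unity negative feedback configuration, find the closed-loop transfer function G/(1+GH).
Closed-loop T = G/(1+GH).
Numerator: G_num * H_den = 1.
Denominator: G_den * H_den + G_num * H_num = (p + 4.3) + (1) = p + 5.3.
T(p) = (1)/(p + 5.3)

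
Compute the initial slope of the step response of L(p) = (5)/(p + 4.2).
IVT: y'(0⁺) = lim_{p→∞} p²·Y(p) = lim_{p→∞} p·L(p).
deg(num) = 0, deg(den) = 1, relative degree = 1, so p·L(p) → (leading num)/(leading den) = 5/1 = 5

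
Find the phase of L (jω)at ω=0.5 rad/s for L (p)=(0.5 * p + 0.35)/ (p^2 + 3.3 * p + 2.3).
Substitute p = j*0.5: L(j0.5) = 0.163177 - 0.00938628j.
∠L(j0.5) = atan2(Im, Re) = atan2(-0.00938628, 0.163177) = -3.29°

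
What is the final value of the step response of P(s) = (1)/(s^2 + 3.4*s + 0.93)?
FVT: lim_{t→∞} y(t) = lim_{s→0} s*Y(s) where Y(s) = P(s)/s.
= lim_{s→0} P(s) = P(0) = num(0)/den(0) = 1/0.93 = 1.075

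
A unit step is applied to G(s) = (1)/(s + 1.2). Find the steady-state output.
FVT: lim_{t→∞} y(t) = lim_{s→0} s*Y(s) where Y(s) = G(s)/s.
= lim_{s→0} G(s) = G(0) = num(0)/den(0) = 1/1.2 = 0.8333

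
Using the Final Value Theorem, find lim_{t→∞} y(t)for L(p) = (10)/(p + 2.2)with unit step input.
FVT: lim_{t→∞} y(t) = lim_{p→0} p*Y(p) where Y(p) = L(p)/p.
= lim_{p→0} L(p) = L(0) = num(0)/den(0) = 10/2.2 = 4.545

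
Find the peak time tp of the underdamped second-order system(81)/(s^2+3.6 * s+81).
Standard form: ωn²/(s²+2ζωn·s+ωn²) → ωn = 9, ζ = 0.2.
ωd = ωn·√(1-ζ²) = 9·√(1-0.2²) = 8.818.
tp = π/ωd = π/8.818 = 0.3563 s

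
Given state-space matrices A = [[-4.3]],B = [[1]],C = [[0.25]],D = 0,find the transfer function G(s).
G(s) = C(sI - A)⁻¹B + D.
Characteristic polynomial det(sI - A) = s + 4.3.
Numerator from C·adj(sI-A)·B + D·det(sI-A) = 0.25.
G(s) = (0.25)/(s + 4.3)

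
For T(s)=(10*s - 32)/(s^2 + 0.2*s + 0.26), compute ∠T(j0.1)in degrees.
Substitute s = j*0.1: T(j0.1) = -126.868 + 14.1494j.
∠T(j0.1) = atan2(Im, Re) = atan2(14.1494, -126.868) = 173.64°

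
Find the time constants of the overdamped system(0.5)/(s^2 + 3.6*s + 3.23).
Overdamped: real poles at -1.7, -1.9. τ = -1/pole → τ₁ = 0.5882, τ₂ = 0.5263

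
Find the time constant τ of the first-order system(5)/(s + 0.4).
First-order system: τ = -1/pole. Pole = -0.4. τ = -1/(-0.4) = 2.5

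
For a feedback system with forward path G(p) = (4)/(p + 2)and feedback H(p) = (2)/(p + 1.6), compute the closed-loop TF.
Closed-loop T = G/(1+GH).
Numerator: G_num * H_den = 4*p + 6.4.
Denominator: G_den * H_den + G_num * H_num = (p^2 + 3.6*p + 3.2) + (8) = p^2 + 3.6*p + 11.2.
T(p) = (4*p + 6.4)/(p^2 + 3.6*p + 11.2)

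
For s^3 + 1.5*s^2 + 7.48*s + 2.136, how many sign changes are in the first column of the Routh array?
Routh array:
s^3: [1, 7.48]; s^2: [1.5, 2.136]; s^1: [6.056]; s^0: [2.136]
First column: [1, 1.5, 6.056, 2.136]. Sign changes = 0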